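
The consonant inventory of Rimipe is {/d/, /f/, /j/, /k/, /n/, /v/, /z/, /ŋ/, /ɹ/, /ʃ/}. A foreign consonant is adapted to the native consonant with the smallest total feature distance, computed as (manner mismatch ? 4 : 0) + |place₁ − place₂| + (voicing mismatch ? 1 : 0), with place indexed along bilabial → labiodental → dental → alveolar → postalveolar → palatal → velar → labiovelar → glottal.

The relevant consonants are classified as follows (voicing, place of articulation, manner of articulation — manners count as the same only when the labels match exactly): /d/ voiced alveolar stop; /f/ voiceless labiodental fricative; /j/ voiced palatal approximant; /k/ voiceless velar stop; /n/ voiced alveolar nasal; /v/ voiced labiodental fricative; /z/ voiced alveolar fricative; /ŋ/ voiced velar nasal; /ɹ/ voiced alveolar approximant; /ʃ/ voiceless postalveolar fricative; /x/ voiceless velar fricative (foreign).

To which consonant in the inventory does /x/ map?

ʃ

/ʃ/ is closest: same manner (fricative), place distance 2 (velar→postalveolar), same voicing; total 2. Next closest is /k/ at distance 4.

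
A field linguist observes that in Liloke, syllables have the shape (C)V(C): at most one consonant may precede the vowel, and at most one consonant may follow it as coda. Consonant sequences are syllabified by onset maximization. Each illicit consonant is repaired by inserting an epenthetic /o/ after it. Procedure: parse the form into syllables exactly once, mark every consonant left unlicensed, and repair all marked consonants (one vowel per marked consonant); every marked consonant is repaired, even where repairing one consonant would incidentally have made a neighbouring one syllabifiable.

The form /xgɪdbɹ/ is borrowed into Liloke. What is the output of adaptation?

Syllabifying with onset maximization leaves /x/, /b/, /ɹ/ stranded (at most one coda consonant is licensed; onsets are limited to one consonant).
Epenthesis after each stranded consonant: /x/ → /xo/, /b/ → /bo/, /ɹ/ → /ɹo/.

xogɪdboɹo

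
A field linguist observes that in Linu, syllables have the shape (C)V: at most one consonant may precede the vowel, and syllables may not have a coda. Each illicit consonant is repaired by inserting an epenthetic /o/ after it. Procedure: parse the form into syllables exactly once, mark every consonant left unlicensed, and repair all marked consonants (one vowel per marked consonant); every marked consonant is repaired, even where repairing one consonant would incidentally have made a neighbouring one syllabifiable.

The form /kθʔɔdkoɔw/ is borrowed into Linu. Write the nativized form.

koθoʔɔdokoɔwo

Syllabifying with onset maximization leaves /k/, /θ/, /d/, /w/ stranded (no codas are permitted; onsets are limited to one consonant).
Epenthesis after each stranded consonant: /k/ → /ko/, /θ/ → /θo/, /d/ → /do/, /w/ → /wo/.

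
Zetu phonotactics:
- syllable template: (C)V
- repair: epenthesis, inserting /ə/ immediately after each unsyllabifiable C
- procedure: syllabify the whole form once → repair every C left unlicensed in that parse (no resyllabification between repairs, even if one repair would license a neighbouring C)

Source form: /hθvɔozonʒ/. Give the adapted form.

həθəvɔozonəʒə

Under (C)V, the unsyllabifiable consonants are /h/, /θ/, /n/, /ʒ/ (no codas are permitted; onsets are limited to one consonant).
Epenthesis after each stranded consonant: /h/ → /hə/, /θ/ → /θə/, /n/ → /nə/, /ʒ/ → /ʒə/.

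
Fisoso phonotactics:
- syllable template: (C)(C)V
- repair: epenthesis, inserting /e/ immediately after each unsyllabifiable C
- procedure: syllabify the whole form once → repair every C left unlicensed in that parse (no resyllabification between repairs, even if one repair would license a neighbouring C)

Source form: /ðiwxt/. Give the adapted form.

The consonants /w/, /x/, /t/ cannot be parsed into a legal (C)(C)V syllable (no codas are permitted; onsets may contain at most 2 consonants).
Each unlicensed consonant becomes the onset of a new syllable: /w/ → /we/, /x/ → /xe/, /t/ → /te/.

ðiwexete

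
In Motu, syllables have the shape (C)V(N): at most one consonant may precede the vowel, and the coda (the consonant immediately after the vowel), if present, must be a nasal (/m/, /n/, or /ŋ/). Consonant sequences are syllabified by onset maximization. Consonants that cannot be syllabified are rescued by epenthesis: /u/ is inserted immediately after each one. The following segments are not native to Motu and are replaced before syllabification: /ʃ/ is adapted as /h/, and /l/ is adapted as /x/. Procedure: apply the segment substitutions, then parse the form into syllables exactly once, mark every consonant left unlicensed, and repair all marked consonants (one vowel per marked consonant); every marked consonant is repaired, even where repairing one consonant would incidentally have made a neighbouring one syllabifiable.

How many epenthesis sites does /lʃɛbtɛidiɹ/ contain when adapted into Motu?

After substitution the input is /xhɛbtɛidiɹ/.
The unsyllabifiable consonants are /x/, /b/, /ɹ/; each receives one epenthetic vowel.

3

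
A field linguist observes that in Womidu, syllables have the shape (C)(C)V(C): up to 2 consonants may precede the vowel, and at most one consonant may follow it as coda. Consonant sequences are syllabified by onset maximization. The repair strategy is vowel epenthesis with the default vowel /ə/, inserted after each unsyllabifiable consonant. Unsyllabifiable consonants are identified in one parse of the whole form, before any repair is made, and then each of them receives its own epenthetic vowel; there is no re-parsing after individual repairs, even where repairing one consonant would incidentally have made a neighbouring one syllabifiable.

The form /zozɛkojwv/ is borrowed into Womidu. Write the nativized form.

zozɛkojwəvə

The consonants /w/, /v/ cannot be parsed into a legal (C)(C)V(C) syllable (at most one coda consonant is licensed; onsets may contain at most 2 consonants).
Epenthesis after each stranded consonant: /w/ → /wə/, /v/ → /və/.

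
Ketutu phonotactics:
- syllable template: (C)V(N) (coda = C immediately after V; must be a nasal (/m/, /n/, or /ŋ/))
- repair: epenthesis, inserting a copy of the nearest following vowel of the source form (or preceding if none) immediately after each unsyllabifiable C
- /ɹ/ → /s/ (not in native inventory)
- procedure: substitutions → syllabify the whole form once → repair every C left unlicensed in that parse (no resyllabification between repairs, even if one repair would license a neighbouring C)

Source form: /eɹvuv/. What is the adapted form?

Substitution: /ɹ/ → /s/, giving /esvuv/.
Under (C)V(N), the unsyllabifiable consonants are /s/, /v/ (only a nasal (/m/, /n/, or /ŋ/) is licensed in coda position; onsets are limited to one consonant).
Epenthesis after each stranded consonant: /s/ → /su/, /v/ → /vu/.

esuvuvu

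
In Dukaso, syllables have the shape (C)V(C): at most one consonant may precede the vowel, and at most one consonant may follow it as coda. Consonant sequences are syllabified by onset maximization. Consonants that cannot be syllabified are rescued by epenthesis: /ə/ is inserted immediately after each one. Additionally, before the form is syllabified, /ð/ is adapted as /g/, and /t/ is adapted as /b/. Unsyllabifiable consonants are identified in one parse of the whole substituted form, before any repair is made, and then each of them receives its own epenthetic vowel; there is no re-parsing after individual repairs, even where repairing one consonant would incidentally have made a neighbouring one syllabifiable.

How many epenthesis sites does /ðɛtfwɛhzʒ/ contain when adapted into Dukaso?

After substitution the input is /gɛbfwɛhzʒ/.
The unsyllabifiable consonants are /f/, /z/, /ʒ/; each receives one epenthetic vowel.

3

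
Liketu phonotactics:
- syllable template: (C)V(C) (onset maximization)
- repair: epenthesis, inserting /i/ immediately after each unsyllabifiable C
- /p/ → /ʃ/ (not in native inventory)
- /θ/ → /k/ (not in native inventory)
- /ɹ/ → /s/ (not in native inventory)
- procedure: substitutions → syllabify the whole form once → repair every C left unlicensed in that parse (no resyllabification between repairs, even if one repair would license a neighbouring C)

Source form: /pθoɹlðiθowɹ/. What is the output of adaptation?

ʃikosliðikowsi

Substitution: /p/ → /ʃ/, /θ/ → /k/, /ɹ/ → /s/, giving /ʃkoslðikows/.
Syllabifying with onset maximization leaves /ʃ/, /l/, /s/ stranded (at most one coda consonant is licensed; onsets are limited to one consonant).
Inserting the epenthetic vowel yields /ʃ/ → /ʃi/, /l/ → /li/, /s/ → /si/.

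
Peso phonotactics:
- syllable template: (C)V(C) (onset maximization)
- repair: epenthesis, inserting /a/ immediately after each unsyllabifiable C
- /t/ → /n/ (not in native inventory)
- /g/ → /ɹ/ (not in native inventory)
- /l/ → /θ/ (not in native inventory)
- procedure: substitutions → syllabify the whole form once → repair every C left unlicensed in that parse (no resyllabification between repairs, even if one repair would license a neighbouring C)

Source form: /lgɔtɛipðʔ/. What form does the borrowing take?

θaɹɔnɛipðaʔa

Substitution: /l/ → /θ/, /g/ → /ɹ/, /t/ → /n/, giving /θɹɔnɛipðʔ/.
The consonants /θ/, /ð/, /ʔ/ cannot be parsed into a legal (C)V(C) syllable (at most one coda consonant is licensed; onsets are limited to one consonant).
Each unlicensed consonant becomes the onset of a new syllable: /θ/ → /θa/, /ð/ → /ða/, /ʔ/ → /ʔa/.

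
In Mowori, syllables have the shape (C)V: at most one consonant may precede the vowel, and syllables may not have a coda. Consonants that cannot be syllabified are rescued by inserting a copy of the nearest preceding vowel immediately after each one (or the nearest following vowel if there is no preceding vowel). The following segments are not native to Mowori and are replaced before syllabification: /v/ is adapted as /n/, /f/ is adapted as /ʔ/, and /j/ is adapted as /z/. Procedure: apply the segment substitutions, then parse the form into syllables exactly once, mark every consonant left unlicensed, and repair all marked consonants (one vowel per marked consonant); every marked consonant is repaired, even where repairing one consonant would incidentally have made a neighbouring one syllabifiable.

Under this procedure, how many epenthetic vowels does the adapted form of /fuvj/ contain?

2

After substitution the input is /ʔunz/.
The unsyllabifiable consonants are /n/, /z/; each receives one epenthetic vowel.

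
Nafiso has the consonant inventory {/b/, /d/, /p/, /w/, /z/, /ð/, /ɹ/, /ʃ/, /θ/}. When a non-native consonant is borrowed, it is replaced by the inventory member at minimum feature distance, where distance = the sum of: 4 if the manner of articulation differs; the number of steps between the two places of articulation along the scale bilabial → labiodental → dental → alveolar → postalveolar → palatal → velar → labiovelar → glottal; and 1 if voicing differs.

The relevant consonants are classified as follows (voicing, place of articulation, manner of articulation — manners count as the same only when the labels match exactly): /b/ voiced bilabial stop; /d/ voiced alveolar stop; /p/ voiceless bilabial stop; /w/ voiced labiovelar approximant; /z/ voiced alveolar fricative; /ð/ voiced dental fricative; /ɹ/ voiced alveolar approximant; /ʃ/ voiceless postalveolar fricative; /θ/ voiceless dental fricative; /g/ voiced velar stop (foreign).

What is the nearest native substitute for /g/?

d

/d/ is closest: same manner (stop), place distance 3 (velar→alveolar), same voicing; total 3. Next closest is /w/ at distance 5.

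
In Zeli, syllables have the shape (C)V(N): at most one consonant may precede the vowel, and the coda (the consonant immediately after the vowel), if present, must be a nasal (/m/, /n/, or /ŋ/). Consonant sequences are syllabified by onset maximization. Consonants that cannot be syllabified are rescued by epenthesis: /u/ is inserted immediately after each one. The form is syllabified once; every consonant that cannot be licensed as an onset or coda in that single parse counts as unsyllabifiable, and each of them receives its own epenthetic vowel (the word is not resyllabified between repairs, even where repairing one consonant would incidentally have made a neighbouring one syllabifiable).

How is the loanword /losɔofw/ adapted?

The consonants /f/, /w/ cannot be parsed into a legal (C)V(N) syllable (only a nasal (/m/, /n/, or /ŋ/) is licensed in coda position; onsets are limited to one consonant).
Inserting the epenthetic vowel yields /f/ → /fu/, /w/ → /wu/.

losɔofuwu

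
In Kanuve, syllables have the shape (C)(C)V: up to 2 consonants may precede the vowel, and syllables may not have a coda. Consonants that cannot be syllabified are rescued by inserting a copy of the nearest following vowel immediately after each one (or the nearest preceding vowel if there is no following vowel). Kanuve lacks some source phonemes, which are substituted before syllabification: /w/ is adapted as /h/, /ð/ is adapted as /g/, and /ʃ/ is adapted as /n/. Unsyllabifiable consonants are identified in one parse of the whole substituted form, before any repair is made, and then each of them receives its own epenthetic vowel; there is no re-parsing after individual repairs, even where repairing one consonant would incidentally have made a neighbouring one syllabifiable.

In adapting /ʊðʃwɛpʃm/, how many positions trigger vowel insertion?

After substitution the input is /ʊgnhɛpnm/.
The unsyllabifiable consonants are /g/, /p/, /n/, /m/; each receives one epenthetic vowel.

4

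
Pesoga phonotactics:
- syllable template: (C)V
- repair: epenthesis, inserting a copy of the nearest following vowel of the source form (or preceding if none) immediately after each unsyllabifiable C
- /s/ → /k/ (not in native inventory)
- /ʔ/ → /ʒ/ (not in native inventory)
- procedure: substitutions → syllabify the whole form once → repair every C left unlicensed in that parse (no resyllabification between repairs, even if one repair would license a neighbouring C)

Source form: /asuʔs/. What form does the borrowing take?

akuʒuku

Substitution: /s/ → /k/, /ʔ/ → /ʒ/, giving /akuʒk/.
The consonants /ʒ/, /k/ cannot be parsed into a legal (C)V syllable (no codas are permitted; onsets are limited to one consonant).
Each unlicensed consonant becomes the onset of a new syllable: /ʒ/ → /ʒu/, /k/ → /ku/.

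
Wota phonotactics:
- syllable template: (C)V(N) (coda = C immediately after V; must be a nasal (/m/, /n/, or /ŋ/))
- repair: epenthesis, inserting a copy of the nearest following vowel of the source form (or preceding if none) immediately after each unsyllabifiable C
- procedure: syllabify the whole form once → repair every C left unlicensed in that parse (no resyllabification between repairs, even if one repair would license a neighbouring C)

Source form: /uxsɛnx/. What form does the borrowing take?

uxɛsɛnxɛ

Syllabifying with onset maximization leaves /x/, /x/ stranded (only a nasal (/m/, /n/, or /ŋ/) is licensed in coda position; onsets are limited to one consonant).
Epenthesis after each stranded consonant: /x/ → /xɛ/, /x/ → /xɛ/.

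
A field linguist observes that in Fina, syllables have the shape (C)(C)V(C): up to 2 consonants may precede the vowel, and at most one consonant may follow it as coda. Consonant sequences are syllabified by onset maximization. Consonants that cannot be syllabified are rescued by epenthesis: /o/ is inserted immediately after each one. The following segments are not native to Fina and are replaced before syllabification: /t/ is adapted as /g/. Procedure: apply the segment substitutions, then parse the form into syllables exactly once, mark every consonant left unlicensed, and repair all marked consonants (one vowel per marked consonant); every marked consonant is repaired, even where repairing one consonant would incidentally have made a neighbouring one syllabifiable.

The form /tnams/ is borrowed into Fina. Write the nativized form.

gnamso

Substitution: /t/ → /g/, giving /gnams/.
Under (C)(C)V(C), the unsyllabifiable consonants are /s/ (at most one coda consonant is licensed; onsets may contain at most 2 consonants).
Epenthesis after each stranded consonant: /s/ → /so/.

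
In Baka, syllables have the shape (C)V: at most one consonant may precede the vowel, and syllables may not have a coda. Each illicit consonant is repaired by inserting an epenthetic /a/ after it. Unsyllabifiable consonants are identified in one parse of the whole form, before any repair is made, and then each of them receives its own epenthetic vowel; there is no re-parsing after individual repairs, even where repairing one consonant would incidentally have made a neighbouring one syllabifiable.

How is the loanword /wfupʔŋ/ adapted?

The consonants /w/, /p/, /ʔ/, /ŋ/ cannot be parsed into a legal (C)V syllable (no codas are permitted; onsets are limited to one consonant).
Epenthesis after each stranded consonant: /w/ → /wa/, /p/ → /pa/, /ʔ/ → /ʔa/, /ŋ/ → /ŋa/.

wafupaʔaŋa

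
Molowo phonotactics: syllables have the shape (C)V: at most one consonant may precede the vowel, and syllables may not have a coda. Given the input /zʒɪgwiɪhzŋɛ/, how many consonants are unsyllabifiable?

4

The consonants /z/, /g/, /h/, /z/ cannot be parsed into a legal (C)V syllable (no codas are permitted; onsets are limited to one consonant).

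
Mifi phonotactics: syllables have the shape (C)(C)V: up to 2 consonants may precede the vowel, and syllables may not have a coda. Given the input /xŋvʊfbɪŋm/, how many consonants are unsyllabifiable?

3

The consonants /x/, /ŋ/, /m/ cannot be parsed into a legal (C)(C)V syllable (no codas are permitted; onsets may contain at most 2 consonants).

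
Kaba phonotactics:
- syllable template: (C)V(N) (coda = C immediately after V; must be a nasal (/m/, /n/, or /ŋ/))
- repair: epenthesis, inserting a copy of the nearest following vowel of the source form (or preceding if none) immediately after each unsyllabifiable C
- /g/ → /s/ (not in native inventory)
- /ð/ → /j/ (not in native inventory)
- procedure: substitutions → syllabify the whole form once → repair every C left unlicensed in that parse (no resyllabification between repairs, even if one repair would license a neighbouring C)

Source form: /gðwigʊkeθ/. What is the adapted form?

sijiwisʊkeθe

Substitution: /g/ → /s/, /ð/ → /j/, giving /sjwisʊkeθ/.
Syllabifying with onset maximization leaves /s/, /j/, /θ/ stranded (only a nasal (/m/, /n/, or /ŋ/) is licensed in coda position; onsets are limited to one consonant).
Each unlicensed consonant becomes the onset of a new syllable: /s/ → /si/, /j/ → /ji/, /θ/ → /θe/.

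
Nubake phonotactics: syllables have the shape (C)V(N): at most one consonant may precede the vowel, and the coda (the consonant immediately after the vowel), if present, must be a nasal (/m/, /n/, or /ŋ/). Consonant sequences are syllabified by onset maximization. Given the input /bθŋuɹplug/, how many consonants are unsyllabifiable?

Syllabifying with onset maximization leaves /b/, /θ/, /ɹ/, /p/, /g/ stranded (only a nasal (/m/, /n/, or /ŋ/) is licensed in coda position; onsets are limited to one consonant).

5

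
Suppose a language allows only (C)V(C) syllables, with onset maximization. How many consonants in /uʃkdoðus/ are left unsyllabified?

The consonants /k/ cannot be parsed into a legal (C)V(C) syllable (at most one coda consonant is licensed; onsets are limited to one consonant).

1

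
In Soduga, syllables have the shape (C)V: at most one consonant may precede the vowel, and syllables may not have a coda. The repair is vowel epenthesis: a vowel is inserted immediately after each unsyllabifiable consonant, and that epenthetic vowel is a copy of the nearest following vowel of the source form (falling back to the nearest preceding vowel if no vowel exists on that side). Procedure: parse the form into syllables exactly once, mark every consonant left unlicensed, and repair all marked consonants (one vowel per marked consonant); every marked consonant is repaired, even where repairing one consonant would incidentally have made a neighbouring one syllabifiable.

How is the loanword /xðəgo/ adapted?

The consonants /x/ cannot be parsed into a legal (C)V syllable (no codas are permitted; onsets are limited to one consonant).
Each unlicensed consonant becomes the onset of a new syllable: /x/ → /xə/.

xəðəgo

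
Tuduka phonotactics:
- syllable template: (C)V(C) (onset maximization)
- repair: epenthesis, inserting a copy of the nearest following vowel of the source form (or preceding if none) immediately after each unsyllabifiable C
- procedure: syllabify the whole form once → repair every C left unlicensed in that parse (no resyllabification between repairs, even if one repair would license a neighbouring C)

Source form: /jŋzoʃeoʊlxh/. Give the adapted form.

joŋozoʃeoʊlxʊhʊ

Syllabifying with onset maximization leaves /j/, /ŋ/, /x/, /h/ stranded (at most one coda consonant is licensed; onsets are limited to one consonant).
Epenthesis after each stranded consonant: /j/ → /jo/, /ŋ/ → /ŋo/, /x/ → /xʊ/, /h/ → /hʊ/.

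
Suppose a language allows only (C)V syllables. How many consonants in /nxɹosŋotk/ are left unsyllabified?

5

Under (C)V, the unsyllabifiable consonants are /n/, /x/, /s/, /t/, /k/ (no codas are permitted; onsets are limited to one consonant).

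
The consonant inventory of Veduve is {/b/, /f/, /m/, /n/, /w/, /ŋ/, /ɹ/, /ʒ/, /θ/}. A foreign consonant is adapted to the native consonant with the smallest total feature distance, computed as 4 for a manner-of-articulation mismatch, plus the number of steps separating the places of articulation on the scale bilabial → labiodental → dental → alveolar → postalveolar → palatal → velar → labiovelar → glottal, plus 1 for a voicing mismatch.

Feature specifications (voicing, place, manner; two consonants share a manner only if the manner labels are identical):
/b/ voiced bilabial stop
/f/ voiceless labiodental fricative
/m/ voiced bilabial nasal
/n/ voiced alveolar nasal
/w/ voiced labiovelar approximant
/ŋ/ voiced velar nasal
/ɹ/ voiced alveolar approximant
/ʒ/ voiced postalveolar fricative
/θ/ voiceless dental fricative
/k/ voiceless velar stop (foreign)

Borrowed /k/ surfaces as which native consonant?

ŋ

/ŋ/ is closest: manner differs (stop→nasal, +4), place distance 0 (velar→velar), voicing differs (+1); total 5. Next closest is /w/ at distance 6.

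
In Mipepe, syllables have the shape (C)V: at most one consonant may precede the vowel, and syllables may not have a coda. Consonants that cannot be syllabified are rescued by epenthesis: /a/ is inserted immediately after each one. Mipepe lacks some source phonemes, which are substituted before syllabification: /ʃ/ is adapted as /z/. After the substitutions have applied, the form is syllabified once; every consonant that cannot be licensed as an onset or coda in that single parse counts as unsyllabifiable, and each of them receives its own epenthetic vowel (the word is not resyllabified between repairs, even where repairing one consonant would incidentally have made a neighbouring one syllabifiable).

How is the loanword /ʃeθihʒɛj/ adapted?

Substitution: /ʃ/ → /z/, giving /zeθihʒɛj/.
Syllabifying with onset maximization leaves /h/, /j/ stranded (no codas are permitted; onsets are limited to one consonant).
Inserting the epenthetic vowel yields /h/ → /ha/, /j/ → /ja/.

zeθihaʒɛja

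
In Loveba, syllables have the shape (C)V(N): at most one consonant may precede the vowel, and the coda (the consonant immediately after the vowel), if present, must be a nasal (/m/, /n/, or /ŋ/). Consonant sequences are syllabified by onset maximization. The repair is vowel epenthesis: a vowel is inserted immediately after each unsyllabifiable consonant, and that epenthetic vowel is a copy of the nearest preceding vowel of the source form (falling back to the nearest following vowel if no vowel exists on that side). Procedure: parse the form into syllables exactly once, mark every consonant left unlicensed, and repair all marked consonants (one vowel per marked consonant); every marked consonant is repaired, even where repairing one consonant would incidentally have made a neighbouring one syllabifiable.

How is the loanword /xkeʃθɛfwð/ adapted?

Under (C)V(N), the unsyllabifiable consonants are /x/, /ʃ/, /f/, /w/, /ð/ (only a nasal (/m/, /n/, or /ŋ/) is licensed in coda position; onsets are limited to one consonant).
Epenthesis after each stranded consonant: /x/ → /xe/, /ʃ/ → /ʃe/, /f/ → /fɛ/, /w/ → /wɛ/, /ð/ → /ðɛ/.

xekeʃeθɛfɛwɛðɛ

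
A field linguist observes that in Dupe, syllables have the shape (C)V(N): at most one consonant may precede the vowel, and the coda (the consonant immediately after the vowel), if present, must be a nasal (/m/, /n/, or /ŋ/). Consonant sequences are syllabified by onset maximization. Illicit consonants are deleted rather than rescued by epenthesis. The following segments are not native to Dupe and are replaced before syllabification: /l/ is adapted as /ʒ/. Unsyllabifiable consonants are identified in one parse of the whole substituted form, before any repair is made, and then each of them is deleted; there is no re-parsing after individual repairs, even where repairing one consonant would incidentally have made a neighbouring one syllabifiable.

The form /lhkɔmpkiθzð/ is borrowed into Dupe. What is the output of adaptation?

kɔmki

Substitution: /l/ → /ʒ/, giving /ʒhkɔmpkiθzð/.
Under (C)V(N), the unsyllabifiable consonants are /ʒ/, /h/, /p/, /θ/, /z/, /ð/ (only a nasal (/m/, /n/, or /ŋ/) is licensed in coda position; onsets are limited to one consonant).
Deleting the stranded consonants removes /ʒ/, /h/, /p/, /θ/, /z/, /ð/.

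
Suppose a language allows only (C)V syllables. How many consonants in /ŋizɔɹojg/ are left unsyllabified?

The consonants /j/, /g/ cannot be parsed into a legal (C)V syllable (no codas are permitted; onsets are limited to one consonant).

2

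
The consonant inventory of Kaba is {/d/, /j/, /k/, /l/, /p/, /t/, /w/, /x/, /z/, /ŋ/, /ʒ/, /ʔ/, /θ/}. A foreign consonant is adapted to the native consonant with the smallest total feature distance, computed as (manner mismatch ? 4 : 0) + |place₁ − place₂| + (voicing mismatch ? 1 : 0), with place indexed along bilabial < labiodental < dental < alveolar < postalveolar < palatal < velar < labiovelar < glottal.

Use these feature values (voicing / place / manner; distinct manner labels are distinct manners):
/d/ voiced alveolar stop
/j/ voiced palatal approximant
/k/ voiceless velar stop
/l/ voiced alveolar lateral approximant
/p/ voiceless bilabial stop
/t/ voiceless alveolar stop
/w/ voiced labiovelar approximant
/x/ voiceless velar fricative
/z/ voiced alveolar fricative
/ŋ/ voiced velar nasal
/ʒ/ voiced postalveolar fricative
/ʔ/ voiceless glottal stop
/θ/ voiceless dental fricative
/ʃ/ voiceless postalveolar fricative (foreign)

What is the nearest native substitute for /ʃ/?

ʒ

/ʒ/ is closest: same manner (fricative), place distance 0 (postalveolar→postalveolar), voicing differs (+1); total 1. Next closest is /x/ at distance 2.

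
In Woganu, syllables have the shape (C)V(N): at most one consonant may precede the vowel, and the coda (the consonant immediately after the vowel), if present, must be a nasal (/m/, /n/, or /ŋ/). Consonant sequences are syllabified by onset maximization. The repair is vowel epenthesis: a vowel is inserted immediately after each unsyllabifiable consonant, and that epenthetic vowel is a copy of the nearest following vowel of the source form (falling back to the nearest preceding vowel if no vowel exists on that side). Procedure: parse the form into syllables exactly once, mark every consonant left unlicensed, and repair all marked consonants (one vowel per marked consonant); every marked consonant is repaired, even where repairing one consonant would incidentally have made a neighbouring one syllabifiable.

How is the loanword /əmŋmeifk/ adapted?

The consonants /ŋ/, /f/, /k/ cannot be parsed into a legal (C)V(N) syllable (only a nasal (/m/, /n/, or /ŋ/) is licensed in coda position; onsets are limited to one consonant).
Epenthesis after each stranded consonant: /ŋ/ → /ŋe/, /f/ → /fi/, /k/ → /ki/.

əmŋemeifiki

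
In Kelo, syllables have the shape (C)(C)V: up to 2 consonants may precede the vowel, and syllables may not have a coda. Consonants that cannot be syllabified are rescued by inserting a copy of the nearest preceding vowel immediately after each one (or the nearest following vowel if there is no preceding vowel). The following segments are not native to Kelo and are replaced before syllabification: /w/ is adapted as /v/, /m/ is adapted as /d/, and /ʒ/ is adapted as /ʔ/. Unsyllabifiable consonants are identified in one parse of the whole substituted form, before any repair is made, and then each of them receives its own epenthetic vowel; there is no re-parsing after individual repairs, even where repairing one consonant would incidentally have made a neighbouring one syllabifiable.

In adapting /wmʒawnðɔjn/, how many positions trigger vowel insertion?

After substitution the input is /vdʔavnðɔjn/.
The unsyllabifiable consonants are /v/, /v/, /j/, /n/; each receives one epenthetic vowel.

4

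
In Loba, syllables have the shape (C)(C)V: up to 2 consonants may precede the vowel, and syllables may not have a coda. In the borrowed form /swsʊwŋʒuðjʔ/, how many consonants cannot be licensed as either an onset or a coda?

Under (C)(C)V, the unsyllabifiable consonants are /s/, /w/, /ð/, /j/, /ʔ/ (no codas are permitted; onsets may contain at most 2 consonants).

5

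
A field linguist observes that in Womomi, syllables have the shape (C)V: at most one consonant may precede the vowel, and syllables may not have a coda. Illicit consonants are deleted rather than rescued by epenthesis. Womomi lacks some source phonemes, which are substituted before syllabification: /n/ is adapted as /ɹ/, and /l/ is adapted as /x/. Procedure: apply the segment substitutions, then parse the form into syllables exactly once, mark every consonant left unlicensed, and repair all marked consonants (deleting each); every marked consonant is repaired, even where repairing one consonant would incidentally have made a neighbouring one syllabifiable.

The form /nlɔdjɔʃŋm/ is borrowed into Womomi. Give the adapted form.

xɔjɔ

Substitution: /n/ → /ɹ/, /l/ → /x/, giving /ɹxɔdjɔʃŋm/.
Syllabifying with onset maximization leaves /ɹ/, /d/, /ʃ/, /ŋ/, /m/ stranded (no codas are permitted; onsets are limited to one consonant).
Deletion applies to /ɹ/, /d/, /ʃ/, /ŋ/, /m/.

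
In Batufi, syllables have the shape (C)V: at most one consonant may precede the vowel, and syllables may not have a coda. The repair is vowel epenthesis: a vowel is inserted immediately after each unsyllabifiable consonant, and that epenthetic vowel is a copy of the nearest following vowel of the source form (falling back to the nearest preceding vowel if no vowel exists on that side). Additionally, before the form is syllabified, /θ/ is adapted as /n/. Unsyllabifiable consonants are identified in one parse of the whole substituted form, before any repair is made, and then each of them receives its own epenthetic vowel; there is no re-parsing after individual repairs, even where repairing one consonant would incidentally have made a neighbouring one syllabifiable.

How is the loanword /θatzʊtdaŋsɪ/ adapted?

natʊzʊtadaŋɪsɪ

Substitution: /θ/ → /n/, giving /natzʊtdaŋsɪ/.
Syllabifying with onset maximization leaves /t/, /t/, /ŋ/ stranded (no codas are permitted; onsets are limited to one consonant).
Epenthesis after each stranded consonant: /t/ → /tʊ/, /t/ → /ta/, /ŋ/ → /ŋɪ/.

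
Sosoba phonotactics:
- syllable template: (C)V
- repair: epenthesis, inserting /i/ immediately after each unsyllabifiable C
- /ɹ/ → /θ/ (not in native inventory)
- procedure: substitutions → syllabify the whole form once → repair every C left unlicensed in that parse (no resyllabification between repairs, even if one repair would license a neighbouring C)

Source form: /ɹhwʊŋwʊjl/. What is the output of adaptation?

Substitution: /ɹ/ → /θ/, giving /θhwʊŋwʊjl/.
The consonants /θ/, /h/, /ŋ/, /j/, /l/ cannot be parsed into a legal (C)V syllable (no codas are permitted; onsets are limited to one consonant).
Epenthesis after each stranded consonant: /θ/ → /θi/, /h/ → /hi/, /ŋ/ → /ŋi/, /j/ → /ji/, /l/ → /li/.

θihiwʊŋiwʊjili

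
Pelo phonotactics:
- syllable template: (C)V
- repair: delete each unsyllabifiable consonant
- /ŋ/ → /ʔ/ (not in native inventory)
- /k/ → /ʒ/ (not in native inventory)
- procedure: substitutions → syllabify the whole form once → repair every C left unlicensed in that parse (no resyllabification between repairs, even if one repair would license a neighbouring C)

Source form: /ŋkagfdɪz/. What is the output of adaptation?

ʒadɪ

Substitution: /ŋ/ → /ʔ/, /k/ → /ʒ/, giving /ʔʒagfdɪz/.
Syllabifying with onset maximization leaves /ʔ/, /g/, /f/, /z/ stranded (no codas are permitted; onsets are limited to one consonant).
Deletion applies to /ʔ/, /g/, /f/, /z/.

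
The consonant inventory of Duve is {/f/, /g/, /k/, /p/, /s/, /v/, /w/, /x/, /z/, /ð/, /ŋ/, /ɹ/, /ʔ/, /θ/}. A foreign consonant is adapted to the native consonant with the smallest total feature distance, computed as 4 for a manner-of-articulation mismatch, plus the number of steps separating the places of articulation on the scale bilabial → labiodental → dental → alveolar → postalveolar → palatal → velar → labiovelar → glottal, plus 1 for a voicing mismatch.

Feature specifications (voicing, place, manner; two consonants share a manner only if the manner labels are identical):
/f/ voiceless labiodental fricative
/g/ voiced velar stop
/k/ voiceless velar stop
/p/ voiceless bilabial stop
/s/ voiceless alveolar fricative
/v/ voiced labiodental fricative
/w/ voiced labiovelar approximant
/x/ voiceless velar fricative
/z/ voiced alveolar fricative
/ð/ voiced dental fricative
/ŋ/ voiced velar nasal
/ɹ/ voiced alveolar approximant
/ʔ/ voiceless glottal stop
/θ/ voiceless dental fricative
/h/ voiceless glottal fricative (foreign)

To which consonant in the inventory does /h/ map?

/x/ is closest: same manner (fricative), place distance 2 (glottal→velar), same voicing; total 2. Next closest is /ʔ/ at distance 4.

x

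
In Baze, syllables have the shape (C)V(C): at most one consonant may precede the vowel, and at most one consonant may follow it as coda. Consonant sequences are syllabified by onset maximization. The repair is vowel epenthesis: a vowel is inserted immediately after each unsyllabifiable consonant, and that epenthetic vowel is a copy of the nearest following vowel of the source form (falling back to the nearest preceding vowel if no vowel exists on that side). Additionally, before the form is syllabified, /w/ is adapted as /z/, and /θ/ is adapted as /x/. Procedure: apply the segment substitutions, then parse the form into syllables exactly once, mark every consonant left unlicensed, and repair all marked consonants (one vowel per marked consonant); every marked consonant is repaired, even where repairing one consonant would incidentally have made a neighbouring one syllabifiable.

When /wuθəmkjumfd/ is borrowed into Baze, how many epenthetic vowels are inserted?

After substitution the input is /zuxəmkjumfd/.
The unsyllabifiable consonants are /k/, /f/, /d/; each receives one epenthetic vowel.

3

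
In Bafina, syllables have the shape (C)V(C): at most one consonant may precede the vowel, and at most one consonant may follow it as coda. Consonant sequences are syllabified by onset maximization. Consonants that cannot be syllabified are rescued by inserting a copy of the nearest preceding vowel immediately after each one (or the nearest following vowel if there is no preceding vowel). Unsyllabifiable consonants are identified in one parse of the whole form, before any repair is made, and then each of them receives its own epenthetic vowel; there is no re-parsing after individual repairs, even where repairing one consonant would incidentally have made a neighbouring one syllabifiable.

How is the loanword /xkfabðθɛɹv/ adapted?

xakafabðaθɛɹvɛ

Under (C)V(C), the unsyllabifiable consonants are /x/, /k/, /ð/, /v/ (at most one coda consonant is licensed; onsets are limited to one consonant).
Each unlicensed consonant becomes the onset of a new syllable: /x/ → /xa/, /k/ → /ka/, /ð/ → /ða/, /v/ → /vɛ/.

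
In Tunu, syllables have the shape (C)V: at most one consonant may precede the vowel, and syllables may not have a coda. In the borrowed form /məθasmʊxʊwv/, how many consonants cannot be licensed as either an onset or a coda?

3

Under (C)V, the unsyllabifiable consonants are /s/, /w/, /v/ (no codas are permitted; onsets are limited to one consonant).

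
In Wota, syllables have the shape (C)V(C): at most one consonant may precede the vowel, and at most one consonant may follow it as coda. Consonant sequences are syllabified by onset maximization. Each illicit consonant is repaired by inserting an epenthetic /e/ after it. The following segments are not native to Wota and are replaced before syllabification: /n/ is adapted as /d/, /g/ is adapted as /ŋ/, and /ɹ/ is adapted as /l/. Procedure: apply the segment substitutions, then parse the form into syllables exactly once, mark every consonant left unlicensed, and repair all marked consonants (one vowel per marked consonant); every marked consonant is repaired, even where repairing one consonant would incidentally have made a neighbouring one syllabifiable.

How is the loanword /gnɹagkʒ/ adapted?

ŋedelaŋkeʒe

Substitution: /g/ → /ŋ/, /n/ → /d/, /ɹ/ → /l/, giving /ŋdlaŋkʒ/.
Syllabifying with onset maximization leaves /ŋ/, /d/, /k/, /ʒ/ stranded (at most one coda consonant is licensed; onsets are limited to one consonant).
Epenthesis after each stranded consonant: /ŋ/ → /ŋe/, /d/ → /de/, /k/ → /ke/, /ʒ/ → /ʒe/.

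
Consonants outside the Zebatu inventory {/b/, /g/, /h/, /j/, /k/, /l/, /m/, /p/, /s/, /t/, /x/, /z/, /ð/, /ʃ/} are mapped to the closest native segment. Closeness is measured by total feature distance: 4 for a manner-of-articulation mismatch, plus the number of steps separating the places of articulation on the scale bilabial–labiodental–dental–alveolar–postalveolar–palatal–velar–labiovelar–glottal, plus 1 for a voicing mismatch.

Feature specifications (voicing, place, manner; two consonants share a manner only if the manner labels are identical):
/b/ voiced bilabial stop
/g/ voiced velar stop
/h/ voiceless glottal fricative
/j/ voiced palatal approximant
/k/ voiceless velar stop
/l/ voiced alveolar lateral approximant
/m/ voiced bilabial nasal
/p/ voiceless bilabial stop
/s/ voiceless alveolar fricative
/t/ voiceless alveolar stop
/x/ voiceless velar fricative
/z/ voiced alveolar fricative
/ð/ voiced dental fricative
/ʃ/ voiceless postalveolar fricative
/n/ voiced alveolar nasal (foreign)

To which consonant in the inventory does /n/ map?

/m/ is closest: same manner (nasal), place distance 3 (alveolar→bilabial), same voicing; total 3. Next closest is /l/ at distance 4.

m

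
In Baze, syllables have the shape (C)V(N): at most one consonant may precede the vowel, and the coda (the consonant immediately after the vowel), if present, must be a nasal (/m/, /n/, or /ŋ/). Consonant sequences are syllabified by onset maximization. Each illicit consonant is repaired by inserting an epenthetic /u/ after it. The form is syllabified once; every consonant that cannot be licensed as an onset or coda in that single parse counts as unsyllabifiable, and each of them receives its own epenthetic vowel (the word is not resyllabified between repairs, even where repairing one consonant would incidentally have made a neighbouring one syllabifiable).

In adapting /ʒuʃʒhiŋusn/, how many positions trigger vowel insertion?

The unsyllabifiable consonants are /ʃ/, /ʒ/, /s/, /n/; each receives one epenthetic vowel.

4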